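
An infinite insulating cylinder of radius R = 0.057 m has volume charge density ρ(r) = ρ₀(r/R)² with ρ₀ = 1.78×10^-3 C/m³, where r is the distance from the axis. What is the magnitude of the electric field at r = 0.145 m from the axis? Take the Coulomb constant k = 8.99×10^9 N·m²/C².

By cylindrical symmetry E is radial; use a coaxial Gaussian cylinder of radius 0.145 m and length L (r > R, full charge per length enclosed).
λ_enc = 2π ∫₀^R ρ₀(r'/R)^2 r' dr' = 2πρ₀R²/4 = 9.084×10^-6 C/m.
Applying ∮E·dA = Q_enc/ε₀ with the end caps contributing no flux:
E = 2k|λ_enc|/r = 2(8.99×10^9)(9.084e-6)/(0.145) = 1.13e6 N/C.

E = 1.13e6 V/m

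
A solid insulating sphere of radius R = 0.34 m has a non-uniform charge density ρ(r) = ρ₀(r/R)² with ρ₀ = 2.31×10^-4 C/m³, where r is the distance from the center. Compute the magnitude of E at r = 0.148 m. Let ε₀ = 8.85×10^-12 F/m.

By spherical symmetry E is radial; choose a Gaussian sphere of radius r = 0.148 m (r < R).
Q_enc = ∫₀^r ρ(r')·4πr'² dr' = (4πρ₀/R²) ∫₀^r r'^4 dr' = 4πρ₀ r^5/(5·R²) = 3.566×10^-7 C.
Since E is radial and uniform over the Gaussian sphere, Φ = E·4πr² = Q_enc/ε₀.
E = |Q_enc|/(4πε₀r²) = (3.566×10^-7)/(4π·8.85×10^-12·(0.148)²) = 1.46×10^5 N/C.

|E| ≈ 1.46e5 N/C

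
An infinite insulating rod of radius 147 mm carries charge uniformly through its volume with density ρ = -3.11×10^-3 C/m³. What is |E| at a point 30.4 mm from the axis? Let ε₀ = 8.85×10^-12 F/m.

By cylindrical symmetry E is radial; use a coaxial Gaussian cylinder of radius 30.4 mm and length L (r < R).
Charge inside radius r per length L is ρ·πr²·L, so λ_enc = ρπr² = -9.029×10^-6 C/m.
Gauss's law: E·2πrL = λ_enc L/ε₀.
E = |λ_enc|/(2πε₀r) = (9.029×10^-6)/(2π·8.85×10^-12·0.0304) = 5.34×10^6 N/C.

5.34×10^6 N/C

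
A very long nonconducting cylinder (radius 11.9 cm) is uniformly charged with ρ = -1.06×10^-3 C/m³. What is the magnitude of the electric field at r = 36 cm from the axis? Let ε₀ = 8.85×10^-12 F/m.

Take a coaxial cylindrical Gaussian surface of radius r = 36 cm and length L (r > 11.9 cm, full cross-section enclosed).
λ_enc = ρ·πR² = (-1.06×10^-3)π(0.119)² = -4.716e-5 C/m.
By Gauss's law (flux through the curved wall only), E·2πrL = λ_enc L/ε₀.
E = |λ_enc|/(2πε₀r) = (4.716×10^-5)/(2π·8.85×10^-12·0.36) = 2.36e6 N/C.

E ≈ 2.36e6 N/C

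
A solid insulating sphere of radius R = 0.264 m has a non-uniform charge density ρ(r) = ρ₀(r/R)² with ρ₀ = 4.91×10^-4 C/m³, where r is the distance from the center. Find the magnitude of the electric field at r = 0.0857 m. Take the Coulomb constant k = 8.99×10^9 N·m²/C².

E ≈ 1.00×10^5 V/m

Use a concentric Gaussian sphere at r = 0.0857 m (r < R).
Integrate the density: Q_enc = 4π ∫₀^r ρ₀(r'/R)^2 r'² dr' = 4πρ₀ r^5/(5·R²) = 8.185×10^-8 C.
Since E is radial and uniform over the Gaussian sphere, Φ = E·4πr² = Q_enc/ε₀.
E = k|Q_enc|/r² = (8.99×10^9)(8.185×10^-8)/(0.0857)² = 1.00×10^5 N/C.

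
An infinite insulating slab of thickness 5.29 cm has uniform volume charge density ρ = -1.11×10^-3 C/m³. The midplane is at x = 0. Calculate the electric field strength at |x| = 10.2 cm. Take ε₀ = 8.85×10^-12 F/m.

The point |x| = 10.2 cm lies outside the slab (half-thickness 0.02645 m). A symmetric pillbox spanning the full slab encloses Q_enc = ρ·d·A.
Flux = 2EA ⇒ E = |ρ|d/(2ε₀), independent of distance outside.
E = (1.11×10^-3)(0.0529)/(2·8.85×10^-12) = 3.32×10^6 N/C.

3.32×10^6 N/C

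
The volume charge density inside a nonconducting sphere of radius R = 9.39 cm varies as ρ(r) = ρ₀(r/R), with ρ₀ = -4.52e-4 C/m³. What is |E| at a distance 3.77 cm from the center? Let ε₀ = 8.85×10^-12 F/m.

|E| ≈ 1.93×10^5 N/C

By spherical symmetry E is radial; choose a Gaussian sphere of radius r = 3.77 cm (r < R).
Q_enc = ∫₀^r ρ(r')·4πr'² dr' = (4πρ₀/R) ∫₀^r r'^3 dr' = 4πρ₀ r^4/(4·R) = -3.055×10^-8 C.
Since E is radial and uniform over the Gaussian sphere, Φ = E·4πr² = Q_enc/ε₀.
E = |Q_enc|/(4πε₀r²) = (3.055×10^-8)/(4π·8.85×10^-12·(0.0377)²) = 1.93×10^5 N/C.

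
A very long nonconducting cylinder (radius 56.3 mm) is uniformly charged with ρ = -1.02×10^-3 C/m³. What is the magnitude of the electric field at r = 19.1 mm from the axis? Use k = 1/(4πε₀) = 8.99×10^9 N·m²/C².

E = 1.10e6 N/C

Coaxial Gaussian cylinder, radius r = 19.1 mm, length L (r < R).
Enclosed charge per unit length: λ_enc = ρ·πr² = (-1.02×10^-3)π(0.0191)² = -1.169e-6 C/m.
By Gauss's law (flux through the curved wall only), E·2πrL = λ_enc L/ε₀.
E = 2k|λ_enc|/r = 2(8.99×10^9)(1.169×10^-6)/(0.0191) = 1.10e6 N/C.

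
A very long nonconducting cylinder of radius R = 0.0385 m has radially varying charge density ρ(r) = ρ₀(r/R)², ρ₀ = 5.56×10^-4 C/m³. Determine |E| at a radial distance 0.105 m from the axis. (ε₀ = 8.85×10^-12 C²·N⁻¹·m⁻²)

Coaxial Gaussian cylinder, radius r = 0.105 m, length L (r > R, full charge per length enclosed).
λ_enc = 2π ∫₀^R ρ₀(r'/R)^2 r' dr' = 2πρ₀R²/4 = 1.295×10^-6 C/m.
Applying ∮E·dA = Q_enc/ε₀ with the end caps contributing no flux:
E = |λ_enc|/(2πε₀r) = (1.295e-6)/(2π·8.85×10^-12·0.105) = 2.22×10^5 N/C.

E = 2.22×10^5 V/m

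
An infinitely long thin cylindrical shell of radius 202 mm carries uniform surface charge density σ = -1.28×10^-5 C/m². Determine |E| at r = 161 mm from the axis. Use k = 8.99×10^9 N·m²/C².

By cylindrical symmetry E is radial; use a coaxial Gaussian cylinder of radius 161 mm and length L (r < 202 mm, inside the shell).
No charge is enclosed, so Gauss's law gives E·2πrL = 0 ⇒ E = 0.

E = 0 (no enclosed charge)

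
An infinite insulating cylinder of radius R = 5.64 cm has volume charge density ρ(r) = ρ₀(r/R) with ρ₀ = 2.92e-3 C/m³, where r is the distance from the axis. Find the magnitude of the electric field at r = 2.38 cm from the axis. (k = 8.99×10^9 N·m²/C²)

E ≈ 1.10×10^6 V/m

Take a coaxial cylindrical Gaussian surface of radius r = 2.38 cm and length L (r < R).
λ_enc = ∫₀^r ρ(r')·2πr' dr' = (2πρ₀/R)·r^3/3 = 1.462×10^-6 C/m.
Gauss's law: E·2πrL = λ_enc L/ε₀.
E = 2k|λ_enc|/r = 2(8.99×10^9)(1.462×10^-6)/(0.0238) = 1.10×10^6 N/C.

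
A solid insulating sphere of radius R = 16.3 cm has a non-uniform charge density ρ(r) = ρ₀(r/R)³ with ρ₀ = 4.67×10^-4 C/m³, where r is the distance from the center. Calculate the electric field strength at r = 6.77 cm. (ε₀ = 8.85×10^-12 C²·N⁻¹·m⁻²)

Take a concentric spherical Gaussian surface of radius r = 6.77 cm (r < R).
Q_enc = ∫₀^r ρ(r')·4πr'² dr' = (4πρ₀/R³) ∫₀^r r'^5 dr' = 4πρ₀ r^6/(6·R³) = 2.174e-8 C.
Applying ∮E·dA = Q_enc/ε₀ with Φ = E(4πr²):
E = |Q_enc|/(4πε₀r²) = (2.174×10^-8)/(4π·8.85×10^-12·(0.0677)²) = 4.27×10^4 N/C.

4.27e4 N/C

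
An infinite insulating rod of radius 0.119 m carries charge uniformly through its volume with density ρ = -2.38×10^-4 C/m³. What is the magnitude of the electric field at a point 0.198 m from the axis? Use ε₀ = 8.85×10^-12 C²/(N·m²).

9.62×10^5 N/C

Take a coaxial cylindrical Gaussian surface of radius r = 0.198 m and length L (r > 0.119 m, full cross-section enclosed).
λ_enc = ρ·πR² = (-2.38e-4)π(0.119)² = -1.059×10^-5 C/m.
By Gauss's law (flux through the curved wall only), E·2πrL = λ_enc L/ε₀.
E = |λ_enc|/(2πε₀r) = (1.059e-5)/(2π·8.85×10^-12·0.198) = 9.62e5 N/C.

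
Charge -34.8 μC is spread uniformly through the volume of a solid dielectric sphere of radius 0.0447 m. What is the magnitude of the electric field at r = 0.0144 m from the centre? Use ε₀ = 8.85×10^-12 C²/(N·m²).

Use a concentric Gaussian sphere at r = 0.0144 m (r < R).
Only the charge within r is enclosed: Q_enc = Q·(r/R)³ = (-34.8 μC)·(0.0144 m/0.0447 m)³ = -1.163×10^-6 C.
Gauss's law: E·4πr² = Q_enc/ε₀.
E = |Q_enc|/(4πε₀r²) = (1.163×10^-6)/(4π·8.85×10^-12·(0.0144)²) = 5.05e7 N/C.

E ≈ 5.05×10^7 N/C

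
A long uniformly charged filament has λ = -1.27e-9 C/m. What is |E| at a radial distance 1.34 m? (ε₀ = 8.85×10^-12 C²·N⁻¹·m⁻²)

E ≈ 17 V/m

Coaxial Gaussian cylinder, radius r = 1.34 m, length L.
Q_enc = λL, so λ_enc = -1.27×10^-9 C/m.
By Gauss's law (flux through the curved wall only), E·2πrL = λ_enc L/ε₀.
E = |λ_enc|/(2πε₀r) = (1.27×10^-9)/(2π·8.85×10^-12·1.34) = 17 N/C.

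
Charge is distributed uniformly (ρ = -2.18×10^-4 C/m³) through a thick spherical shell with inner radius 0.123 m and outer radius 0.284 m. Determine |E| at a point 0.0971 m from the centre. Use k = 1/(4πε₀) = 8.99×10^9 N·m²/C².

Symmetry ⇒ E = E(r) r̂. Gaussian sphere of radius r = 0.0971 m (r < 0.123 m, inside the empty cavity).
No charge is enclosed, so by Gauss's law E·4πr² = 0 ⇒ E = 0.

E = 0 (no enclosed charge)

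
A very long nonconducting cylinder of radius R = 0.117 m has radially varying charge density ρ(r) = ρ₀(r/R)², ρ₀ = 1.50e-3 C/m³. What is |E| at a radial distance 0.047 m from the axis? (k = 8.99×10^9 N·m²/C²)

Choose a coaxial cylinder of radius r = 0.047 m (arbitrary length L) as the Gaussian surface (r < R).
λ_enc = ∫₀^r ρ(r')·2πr' dr' = (2πρ₀/R²)·r^4/4 = 8.399×10^-7 C/m.
Since E is radial and uniform over the curved surface, Φ = E·2πrL = Q_enc/ε₀ = λ_enc L/ε₀.
E = 2k|λ_enc|/r = 2(8.99×10^9)(8.399e-7)/(0.047) = 3.21×10^5 N/C.

E = 3.21×10^5 V/m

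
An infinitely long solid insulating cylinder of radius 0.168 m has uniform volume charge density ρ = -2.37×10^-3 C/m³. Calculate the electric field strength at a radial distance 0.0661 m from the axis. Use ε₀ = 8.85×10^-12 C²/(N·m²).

Coaxial Gaussian cylinder, radius r = 0.0661 m, length L (r < R).
Enclosed charge per unit length: λ_enc = ρ·πr² = (-2.37×10^-3)π(0.0661)² = -3.253×10^-5 C/m.
Since E is radial and uniform over the curved surface, Φ = E·2πrL = Q_enc/ε₀ = λ_enc L/ε₀.
E = |λ_enc|/(2πε₀r) = (3.253e-5)/(2π·8.85×10^-12·0.0661) = 8.85e6 N/C.

|E| ≈ 8.85e6 N/C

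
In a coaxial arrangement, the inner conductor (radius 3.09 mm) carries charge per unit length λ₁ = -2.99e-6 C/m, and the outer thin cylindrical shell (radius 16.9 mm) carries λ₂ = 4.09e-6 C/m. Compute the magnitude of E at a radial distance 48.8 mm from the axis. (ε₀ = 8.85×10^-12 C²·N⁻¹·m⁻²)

Take a coaxial cylindrical Gaussian surface of radius r = 48.8 mm and length L (r > 16.9 mm, enclosing both).
λ_enc = λ₁ + λ₂ = (-2.99e-6) + (4.09e-6) = 1.10×10^-6 C/m.
Applying ∮E·dA = Q_enc/ε₀ with the end caps contributing no flux:
E = |λ_enc|/(2πε₀r) = (1.10×10^-6)/(2π·8.85×10^-12·0.0488) = 4.05×10^5 N/C.

E ≈ 4.05e5 N/C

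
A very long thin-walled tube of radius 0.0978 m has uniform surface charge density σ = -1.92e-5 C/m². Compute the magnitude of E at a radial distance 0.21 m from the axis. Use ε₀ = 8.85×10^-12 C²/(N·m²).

Choose a coaxial cylinder of radius r = 0.21 m (arbitrary length L) as the Gaussian surface (r > 0.0978 m).
The whole shell is enclosed: λ_enc = σ·2πR = (-1.92×10^-5)·2π·(0.0978) = -1.18e-5 C/m.
By Gauss's law (flux through the curved wall only), E·2πrL = λ_enc L/ε₀.
E = |λ_enc|/(2πε₀r) = (1.18e-5)/(2π·8.85×10^-12·0.21) = 1.01×10^6 N/C.

E ≈ 1.01×10^6 N/C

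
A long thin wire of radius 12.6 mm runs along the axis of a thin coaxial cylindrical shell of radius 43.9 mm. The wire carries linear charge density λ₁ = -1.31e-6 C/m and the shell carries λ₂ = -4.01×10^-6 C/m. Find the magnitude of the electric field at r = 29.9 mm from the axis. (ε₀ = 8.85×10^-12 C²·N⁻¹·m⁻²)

7.88e5 V/m

Choose a coaxial cylinder of radius r = 29.9 mm (arbitrary length L) as the Gaussian surface (between the conductors, 12.6 mm < r < 43.9 mm).
The shell at 43.9 mm lies outside the Gaussian surface, so λ_enc = λ₁ = -1.31e-6 C/m.
By Gauss's law (flux through the curved wall only), E·2πrL = λ_enc L/ε₀.
E = |λ_enc|/(2πε₀r) = (1.31×10^-6)/(2π·8.85×10^-12·0.0299) = 7.88e5 N/C.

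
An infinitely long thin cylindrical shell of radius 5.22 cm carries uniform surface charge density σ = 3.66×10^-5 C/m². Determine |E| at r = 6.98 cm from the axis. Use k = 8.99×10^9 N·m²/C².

By cylindrical symmetry E is radial; use a coaxial Gaussian cylinder of radius 6.98 cm and length L (r > 5.22 cm).
The whole shell is enclosed: λ_enc = σ·2πR = (3.66×10^-5)·2π·(0.0522) = 1.20e-5 C/m.
Gauss's law: E·2πrL = λ_enc L/ε₀.
E = 2k|λ_enc|/r = 2(8.99×10^9)(1.20×10^-5)/(0.0698) = 3.09×10^6 N/C.

|E| ≈ 3.09×10^6 N/C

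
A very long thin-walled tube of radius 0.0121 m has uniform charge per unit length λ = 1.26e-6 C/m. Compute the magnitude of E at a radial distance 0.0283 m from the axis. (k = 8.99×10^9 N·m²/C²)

Take a coaxial cylindrical Gaussian surface of radius r = 0.0283 m and length L (r > 0.0121 m).
The full line charge is enclosed: λ_enc = 1.26×10^-6 C/m.
Applying ∮E·dA = Q_enc/ε₀ with the end caps contributing no flux:
E = 2k|λ_enc|/r = 2(8.99×10^9)(1.26×10^-6)/(0.0283) = 8.01e5 N/C.

8.01×10^5 V/m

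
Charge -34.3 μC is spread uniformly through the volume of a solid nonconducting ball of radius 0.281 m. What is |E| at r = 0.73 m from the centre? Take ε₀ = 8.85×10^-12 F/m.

E = 5.79×10^5 V/m

By spherical symmetry E is radial; choose a Gaussian sphere of radius r = 0.73 m (r > R, so the entire charge is enclosed).
Q_enc = -34.3 μC = -3.43×10^-5 C.
Since E is radial and uniform over the Gaussian sphere, Φ = E·4πr² = Q_enc/ε₀.
E = |Q_enc|/(4πε₀r²) = (3.43e-5)/(4π·8.85×10^-12·(0.73)²) = 5.79×10^5 N/C.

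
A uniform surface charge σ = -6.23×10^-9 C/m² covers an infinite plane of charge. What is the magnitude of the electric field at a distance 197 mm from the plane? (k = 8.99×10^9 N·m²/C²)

E ≈ 352 N/C

By planar symmetry E is perpendicular to the sheet and uniform; use a Gaussian pillbox with flat faces of area A on each side of the sheet.
Only the two end caps contribute flux: Φ = 2EA. With Q_enc = σA, Gauss's law gives E = |σ|/(2ε₀).
E = 2πk|σ| = 2π(8.99×10^9)(6.23×10^-9) = 352 N/C.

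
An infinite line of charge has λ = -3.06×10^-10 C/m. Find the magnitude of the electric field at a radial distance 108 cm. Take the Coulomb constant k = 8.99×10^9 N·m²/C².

Choose a coaxial cylinder of radius r = 108 cm (arbitrary length L) as the Gaussian surface.
Q_enc = λL, so λ_enc = -3.06e-10 C/m.
Gauss's law: E·2πrL = λ_enc L/ε₀.
E = 2k|λ_enc|/r = 2(8.99×10^9)(3.06e-10)/(1.08) = 5.09 N/C.

E = 5.09 N/C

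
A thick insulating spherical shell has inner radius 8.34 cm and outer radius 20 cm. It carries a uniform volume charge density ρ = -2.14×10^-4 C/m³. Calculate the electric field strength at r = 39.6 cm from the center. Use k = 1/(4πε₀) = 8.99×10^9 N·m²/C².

|E| ≈ 3.81e5 N/C

Symmetry ⇒ E = E(r) r̂. Gaussian sphere of radius r = 39.6 cm (r > 20 cm, enclosing the whole shell).
Q_enc = ρ·(4π/3)(b³ − a³) = (-2.14×10^-4)·(4π/3)·((0.2)³ − (0.0834)³) = -6.651×10^-6 C.
Gauss's law: E·4πr² = Q_enc/ε₀.
E = k|Q_enc|/r² = (8.99×10^9)(6.651×10^-6)/(0.396)² = 3.81e5 N/C.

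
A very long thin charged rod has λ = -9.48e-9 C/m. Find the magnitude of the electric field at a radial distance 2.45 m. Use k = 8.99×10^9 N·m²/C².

E = 69.6 N/C

By cylindrical symmetry E is radial; use a coaxial Gaussian cylinder of radius 2.45 m and length L.
Q_enc = λL, so λ_enc = -9.48e-9 C/m.
Gauss's law: E·2πrL = λ_enc L/ε₀.
E = 2k|λ_enc|/r = 2(8.99×10^9)(9.48×10^-9)/(2.45) = 69.6 N/C.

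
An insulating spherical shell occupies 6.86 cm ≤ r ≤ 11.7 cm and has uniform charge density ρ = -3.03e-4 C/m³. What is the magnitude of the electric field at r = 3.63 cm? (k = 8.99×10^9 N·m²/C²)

|E| = 0 V/m

Symmetry ⇒ E = E(r) r̂. Gaussian sphere of radius r = 3.63 cm (r < 6.86 cm, inside the empty cavity).
Q_enc = 0 (all charge lies at larger r); Gauss's law gives E = 0.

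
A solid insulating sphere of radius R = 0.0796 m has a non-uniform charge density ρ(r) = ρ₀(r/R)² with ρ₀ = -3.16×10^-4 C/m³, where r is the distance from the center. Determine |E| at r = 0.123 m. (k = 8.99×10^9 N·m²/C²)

2.38e5 N/C

Use a concentric Gaussian sphere at r = 0.123 m (r > R, all charge enclosed).
Q_enc = 4π ∫₀^R ρ₀(r'/R)^2 r'² dr' = 4πρ₀R³/5 = -4.006e-7 C.
Since E is radial and uniform over the Gaussian sphere, Φ = E·4πr² = Q_enc/ε₀.
E = k|Q_enc|/r² = (8.99×10^9)(4.006×10^-7)/(0.123)² = 2.38e5 N/C.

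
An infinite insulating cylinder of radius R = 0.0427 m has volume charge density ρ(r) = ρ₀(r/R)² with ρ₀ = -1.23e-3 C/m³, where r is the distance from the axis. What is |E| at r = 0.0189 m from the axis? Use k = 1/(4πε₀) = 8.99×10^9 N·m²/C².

E ≈ 1.29×10^5 V/m

Coaxial Gaussian cylinder, radius r = 0.0189 m, length L (r < R).
λ_enc = ∫₀^r ρ(r')·2πr' dr' = (2πρ₀/R²)·r^4/4 = -1.352×10^-7 C/m.
Gauss's law: E·2πrL = λ_enc L/ε₀.
E = 2k|λ_enc|/r = 2(8.99×10^9)(1.352e-7)/(0.0189) = 1.29e5 N/C.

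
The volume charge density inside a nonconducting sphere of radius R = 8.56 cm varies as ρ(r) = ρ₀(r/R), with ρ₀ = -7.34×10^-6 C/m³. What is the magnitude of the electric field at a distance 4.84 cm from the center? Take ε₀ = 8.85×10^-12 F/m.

|E| ≈ 5.67e3 N/C

Symmetry ⇒ E = E(r) r̂. Gaussian sphere of radius r = 4.84 cm (r < R).
Integrate the density: Q_enc = 4π ∫₀^r ρ₀(r'/R)^1 r'² dr' = 4πρ₀ r^4/(4·R) = -1.478e-9 C.
Gauss's law: E·4πr² = Q_enc/ε₀.
E = |Q_enc|/(4πε₀r²) = (1.478×10^-9)/(4π·8.85×10^-12·(0.0484)²) = 5.67e3 N/C.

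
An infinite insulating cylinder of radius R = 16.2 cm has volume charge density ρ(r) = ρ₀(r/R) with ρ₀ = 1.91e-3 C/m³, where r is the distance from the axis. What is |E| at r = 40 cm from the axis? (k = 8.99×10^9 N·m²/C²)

Coaxial Gaussian cylinder, radius r = 40 cm, length L (r > R, full charge per length enclosed).
λ_enc = 2π ∫₀^R ρ₀(r'/R)^1 r' dr' = 2πρ₀R²/3 = 1.05e-4 C/m.
Applying ∮E·dA = Q_enc/ε₀ with the end caps contributing no flux:
E = 2k|λ_enc|/r = 2(8.99×10^9)(1.05e-4)/(0.4) = 4.72×10^6 N/C.

E = 4.72×10^6 V/m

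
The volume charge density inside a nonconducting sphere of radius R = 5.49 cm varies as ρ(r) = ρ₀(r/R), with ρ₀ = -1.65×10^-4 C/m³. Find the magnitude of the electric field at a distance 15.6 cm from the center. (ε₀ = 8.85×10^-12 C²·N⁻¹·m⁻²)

Symmetry ⇒ E = E(r) r̂. Gaussian sphere of radius r = 15.6 cm (r > R, all charge enclosed).
Q_enc = 4π ∫₀^R ρ₀(r'/R)^1 r'² dr' = 4πρ₀R³/4 = -8.577e-8 C.
By Gauss's law, ∮E·dA = E·4πr² = Q_enc/ε₀.
E = |Q_enc|/(4πε₀r²) = (8.577e-8)/(4π·8.85×10^-12·(0.156)²) = 3.17e4 N/C.

|E| ≈ 3.17×10^4 N/C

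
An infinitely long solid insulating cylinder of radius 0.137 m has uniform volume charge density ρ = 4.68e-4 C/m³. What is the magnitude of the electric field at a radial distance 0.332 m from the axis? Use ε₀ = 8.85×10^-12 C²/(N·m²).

Take a coaxial cylindrical Gaussian surface of radius r = 0.332 m and length L (r > 0.137 m, full cross-section enclosed).
λ_enc = ρ·πR² = (4.68×10^-4)π(0.137)² = 2.76×10^-5 C/m.
Applying ∮E·dA = Q_enc/ε₀ with the end caps contributing no flux:
E = |λ_enc|/(2πε₀r) = (2.76×10^-5)/(2π·8.85×10^-12·0.332) = 1.49×10^6 N/C.

|E| ≈ 1.49e6 N/C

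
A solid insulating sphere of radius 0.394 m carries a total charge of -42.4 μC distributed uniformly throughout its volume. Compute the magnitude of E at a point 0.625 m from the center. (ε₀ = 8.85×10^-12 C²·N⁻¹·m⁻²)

By spherical symmetry E is radial; choose a Gaussian sphere of radius r = 0.625 m (r > R, so the entire charge is enclosed).
Q_enc = -42.4 μC = -4.24×10^-5 C.
Applying ∮E·dA = Q_enc/ε₀ with Φ = E(4πr²):
E = |Q_enc|/(4πε₀r²) = (4.24×10^-5)/(4π·8.85×10^-12·(0.625)²) = 9.76×10^5 N/C.

|E| ≈ 9.76e5 N/C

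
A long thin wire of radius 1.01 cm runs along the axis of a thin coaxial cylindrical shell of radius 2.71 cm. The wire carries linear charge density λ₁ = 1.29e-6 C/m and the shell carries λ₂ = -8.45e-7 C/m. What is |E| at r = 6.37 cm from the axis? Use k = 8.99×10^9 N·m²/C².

|E| ≈ 1.26e5 V/m

By cylindrical symmetry E is radial; use a coaxial Gaussian cylinder of radius 6.37 cm and length L (r > 2.71 cm, enclosing both).
λ_enc = λ₁ + λ₂ = (1.29×10^-6) + (-8.45×10^-7) = 4.45×10^-7 C/m.
Gauss's law: E·2πrL = λ_enc L/ε₀.
E = 2k|λ_enc|/r = 2(8.99×10^9)(4.45×10^-7)/(0.0637) = 1.26×10^5 N/C.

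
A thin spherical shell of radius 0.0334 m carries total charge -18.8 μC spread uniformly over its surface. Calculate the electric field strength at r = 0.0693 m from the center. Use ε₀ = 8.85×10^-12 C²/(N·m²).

E ≈ 3.52e7 N/C

By spherical symmetry E is radial; choose a Gaussian sphere of radius r = 0.0693 m (r > 0.0334 m).
The entire shell is enclosed: Q_enc = -1.88e-5 C.
By Gauss's law, ∮E·dA = E·4πr² = Q_enc/ε₀.
E = |Q_enc|/(4πε₀r²) = (1.88×10^-5)/(4π·8.85×10^-12·(0.0693)²) = 3.52e7 N/C.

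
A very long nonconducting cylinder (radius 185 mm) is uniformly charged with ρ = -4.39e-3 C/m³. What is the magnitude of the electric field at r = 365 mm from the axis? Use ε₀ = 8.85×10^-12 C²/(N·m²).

Choose a coaxial cylinder of radius r = 365 mm (arbitrary length L) as the Gaussian surface (r > 185 mm, full cross-section enclosed).
λ_enc = ρ·πR² = (-4.39×10^-3)π(0.185)² = -4.72e-4 C/m.
Since E is radial and uniform over the curved surface, Φ = E·2πrL = Q_enc/ε₀ = λ_enc L/ε₀.
E = |λ_enc|/(2πε₀r) = (4.72e-4)/(2π·8.85×10^-12·0.365) = 2.33×10^7 N/C.

|E| ≈ 2.33×10^7 N/C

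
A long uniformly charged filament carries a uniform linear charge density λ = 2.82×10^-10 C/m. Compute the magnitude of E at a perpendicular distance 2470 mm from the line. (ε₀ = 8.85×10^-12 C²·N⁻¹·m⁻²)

E = 2.05 N/C

Coaxial Gaussian cylinder, radius r = 2470 mm, length L.
Q_enc = λL, so λ_enc = 2.82e-10 C/m.
Since E is radial and uniform over the curved surface, Φ = E·2πrL = Q_enc/ε₀ = λ_enc L/ε₀.
E = |λ_enc|/(2πε₀r) = (2.82e-10)/(2π·8.85×10^-12·2.47) = 2.05 N/C.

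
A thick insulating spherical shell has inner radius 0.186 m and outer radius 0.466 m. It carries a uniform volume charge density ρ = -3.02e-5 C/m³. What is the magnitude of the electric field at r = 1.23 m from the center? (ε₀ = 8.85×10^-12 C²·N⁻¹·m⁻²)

Use a concentric Gaussian sphere at r = 1.23 m (r > 0.466 m, enclosing the whole shell).
Q_enc = ρ·(4π/3)(b³ − a³) = (-3.02e-5)·(4π/3)·((0.466)³ − (0.186)³) = -1.199×10^-5 C.
By Gauss's law, ∮E·dA = E·4πr² = Q_enc/ε₀.
E = |Q_enc|/(4πε₀r²) = (1.199×10^-5)/(4π·8.85×10^-12·(1.23)²) = 7.12×10^4 N/C.

|E| = 7.12×10^4 N/C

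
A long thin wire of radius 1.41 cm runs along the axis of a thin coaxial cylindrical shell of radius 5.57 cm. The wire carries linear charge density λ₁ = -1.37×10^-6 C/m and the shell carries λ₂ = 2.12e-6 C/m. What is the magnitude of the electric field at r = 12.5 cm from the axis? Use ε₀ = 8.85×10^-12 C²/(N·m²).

|E| ≈ 1.08×10^5 N/C

Take a coaxial cylindrical Gaussian surface of radius r = 12.5 cm and length L (r > 5.57 cm, enclosing both).
λ_enc = λ₁ + λ₂ = (-1.37e-6) + (2.12×10^-6) = 7.50e-7 C/m.
Since E is radial and uniform over the curved surface, Φ = E·2πrL = Q_enc/ε₀ = λ_enc L/ε₀.
E = |λ_enc|/(2πε₀r) = (7.50×10^-7)/(2π·8.85×10^-12·0.125) = 1.08×10^5 N/C.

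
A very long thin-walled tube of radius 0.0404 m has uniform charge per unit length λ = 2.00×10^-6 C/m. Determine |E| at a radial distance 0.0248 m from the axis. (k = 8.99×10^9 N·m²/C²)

Take a coaxial cylindrical Gaussian surface of radius r = 0.0248 m and length L (r < 0.0404 m, inside the shell).
No charge is enclosed, so Gauss's law gives E·2πrL = 0 ⇒ E = 0.

E = 0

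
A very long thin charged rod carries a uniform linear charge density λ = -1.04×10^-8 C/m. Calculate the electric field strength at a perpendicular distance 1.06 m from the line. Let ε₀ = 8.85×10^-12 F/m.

E ≈ 176 V/m

By cylindrical symmetry E is radial; use a coaxial Gaussian cylinder of radius 1.06 m and length L.
Q_enc = λL, so λ_enc = -1.04e-8 C/m.
Since E is radial and uniform over the curved surface, Φ = E·2πrL = Q_enc/ε₀ = λ_enc L/ε₀.
E = |λ_enc|/(2πε₀r) = (1.04×10^-8)/(2π·8.85×10^-12·1.06) = 176 N/C.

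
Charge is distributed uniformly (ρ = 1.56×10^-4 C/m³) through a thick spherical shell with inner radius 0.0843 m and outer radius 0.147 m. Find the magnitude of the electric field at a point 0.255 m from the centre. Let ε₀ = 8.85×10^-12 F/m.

|E| = 2.33×10^5 N/C

Take a concentric spherical Gaussian surface of radius r = 0.255 m (r > 0.147 m, enclosing the whole shell).
Q_enc = ρ·(4π/3)(b³ − a³) = (1.56×10^-4)·(4π/3)·((0.147)³ − (0.0843)³) = 1.684×10^-6 C.
Since E is radial and uniform over the Gaussian sphere, Φ = E·4πr² = Q_enc/ε₀.
E = |Q_enc|/(4πε₀r²) = (1.684e-6)/(4π·8.85×10^-12·(0.255)²) = 2.33e5 N/C.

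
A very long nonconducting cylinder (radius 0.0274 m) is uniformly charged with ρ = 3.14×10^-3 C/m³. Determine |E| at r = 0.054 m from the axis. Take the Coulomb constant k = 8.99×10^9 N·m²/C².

Take a coaxial cylindrical Gaussian surface of radius r = 0.054 m and length L (r > 0.0274 m, full cross-section enclosed).
λ_enc = ρ·πR² = (3.14e-3)π(0.0274)² = 7.406×10^-6 C/m.
Since E is radial and uniform over the curved surface, Φ = E·2πrL = Q_enc/ε₀ = λ_enc L/ε₀.
E = 2k|λ_enc|/r = 2(8.99×10^9)(7.406e-6)/(0.054) = 2.47×10^6 N/C.

E = 2.47×10^6 N/C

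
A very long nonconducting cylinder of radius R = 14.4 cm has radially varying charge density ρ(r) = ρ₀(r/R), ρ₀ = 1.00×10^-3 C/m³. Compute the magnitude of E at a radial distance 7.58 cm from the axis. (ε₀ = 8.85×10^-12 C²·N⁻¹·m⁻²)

E = 1.50e6 V/m

By cylindrical symmetry E is radial; use a coaxial Gaussian cylinder of radius 7.58 cm and length L (r < R).
λ_enc = ∫₀^r ρ(r')·2πr' dr' = (2πρ₀/R)·r^3/3 = 6.334×10^-6 C/m.
Gauss's law: E·2πrL = λ_enc L/ε₀.
E = |λ_enc|/(2πε₀r) = (6.334×10^-6)/(2π·8.85×10^-12·0.0758) = 1.50e6 N/C.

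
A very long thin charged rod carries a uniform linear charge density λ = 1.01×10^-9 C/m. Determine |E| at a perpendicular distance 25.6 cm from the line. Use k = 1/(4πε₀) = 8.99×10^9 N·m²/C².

By cylindrical symmetry E is radial; use a coaxial Gaussian cylinder of radius 25.6 cm and length L.
Q_enc = λL, so λ_enc = 1.01e-9 C/m.
Applying ∮E·dA = Q_enc/ε₀ with the end caps contributing no flux:
E = 2k|λ_enc|/r = 2(8.99×10^9)(1.01e-9)/(0.256) = 70.9 N/C.

E ≈ 70.9 V/m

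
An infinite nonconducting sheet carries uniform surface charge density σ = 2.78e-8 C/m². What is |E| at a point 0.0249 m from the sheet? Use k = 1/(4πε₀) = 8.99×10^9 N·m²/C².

By planar symmetry E is perpendicular to the sheet and uniform; use a Gaussian pillbox with flat faces of area A on each side of the sheet.
Only the two end caps contribute flux: Φ = 2EA. With Q_enc = σA, Gauss's law gives E = |σ|/(2ε₀).
E = 2πk|σ| = 2π(8.99×10^9)(2.78e-8) = 1.57e3 N/C.

1.57×10^3 N/C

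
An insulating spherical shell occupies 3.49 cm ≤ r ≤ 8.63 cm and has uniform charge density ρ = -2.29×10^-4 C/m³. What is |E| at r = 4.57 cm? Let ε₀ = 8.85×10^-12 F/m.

|E| = 2.19×10^5 N/C

By spherical symmetry E is radial; choose a Gaussian sphere of radius r = 4.57 cm (within the shell material, 3.49 cm < r < 8.63 cm).
Only the shell between 3.49 cm and r is enclosed: Q_enc = ρ·(4π/3)(r³ − a³) = (-2.29e-4)·(4π/3)·((0.0457)³ − (0.0349)³) = -5.078e-8 C.
Gauss's law: E·4πr² = Q_enc/ε₀.
E = |Q_enc|/(4πε₀r²) = (5.078×10^-8)/(4π·8.85×10^-12·(0.0457)²) = 2.19×10^5 N/C.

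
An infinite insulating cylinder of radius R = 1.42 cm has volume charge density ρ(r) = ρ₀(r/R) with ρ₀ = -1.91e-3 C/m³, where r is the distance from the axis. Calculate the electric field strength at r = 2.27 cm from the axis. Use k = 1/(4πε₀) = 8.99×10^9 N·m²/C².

Coaxial Gaussian cylinder, radius r = 2.27 cm, length L (r > R, full charge per length enclosed).
λ_enc = 2π ∫₀^R ρ₀(r'/R)^1 r' dr' = 2πρ₀R²/3 = -8.066×10^-7 C/m.
Since E is radial and uniform over the curved surface, Φ = E·2πrL = Q_enc/ε₀ = λ_enc L/ε₀.
E = 2k|λ_enc|/r = 2(8.99×10^9)(8.066×10^-7)/(0.0227) = 6.39e5 N/C.

E = 6.39×10^5 N/C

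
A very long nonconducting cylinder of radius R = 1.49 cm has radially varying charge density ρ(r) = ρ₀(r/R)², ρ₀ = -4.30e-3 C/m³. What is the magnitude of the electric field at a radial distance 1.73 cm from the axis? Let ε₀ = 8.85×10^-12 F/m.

Take a coaxial cylindrical Gaussian surface of radius r = 1.73 cm and length L (r > R, full charge per length enclosed).
λ_enc = 2π ∫₀^R ρ₀(r'/R)^2 r' dr' = 2πρ₀R²/4 = -1.50e-6 C/m.
Since E is radial and uniform over the curved surface, Φ = E·2πrL = Q_enc/ε₀ = λ_enc L/ε₀.
E = |λ_enc|/(2πε₀r) = (1.50e-6)/(2π·8.85×10^-12·0.0173) = 1.56×10^6 N/C.

|E| = 1.56×10^6 N/C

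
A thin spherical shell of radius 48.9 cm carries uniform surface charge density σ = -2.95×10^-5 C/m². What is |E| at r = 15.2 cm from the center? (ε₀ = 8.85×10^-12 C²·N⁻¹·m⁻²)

Take a concentric spherical Gaussian surface of radius r = 15.2 cm (inside the shell, r < 48.9 cm).
All the charge is outside the Gaussian surface: Q_enc = 0, hence E = 0 everywhere inside the shell.

E = 0 (no enclosed charge)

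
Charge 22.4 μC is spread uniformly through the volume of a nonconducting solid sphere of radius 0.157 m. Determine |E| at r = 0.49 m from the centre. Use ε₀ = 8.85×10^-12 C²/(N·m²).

|E| ≈ 8.39e5 N/C

By spherical symmetry E is radial; choose a Gaussian sphere of radius r = 0.49 m (r > R, so the entire charge is enclosed).
Q_enc = 22.4 μC = 2.24×10^-5 C.
Since E is radial and uniform over the Gaussian sphere, Φ = E·4πr² = Q_enc/ε₀.
E = |Q_enc|/(4πε₀r²) = (2.24e-5)/(4π·8.85×10^-12·(0.49)²) = 8.39×10^5 N/C.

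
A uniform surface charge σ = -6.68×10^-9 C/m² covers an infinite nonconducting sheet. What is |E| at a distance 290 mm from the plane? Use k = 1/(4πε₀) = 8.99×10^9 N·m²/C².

E ≈ 377 V/m

By planar symmetry E is perpendicular to the sheet and uniform; use a Gaussian pillbox with flat faces of area A on each side of the sheet.
Only the two end caps contribute flux: Φ = 2EA. With Q_enc = σA, Gauss's law gives E = |σ|/(2ε₀).
E = 2πk|σ| = 2π(8.99×10^9)(6.68×10^-9) = 377 N/C.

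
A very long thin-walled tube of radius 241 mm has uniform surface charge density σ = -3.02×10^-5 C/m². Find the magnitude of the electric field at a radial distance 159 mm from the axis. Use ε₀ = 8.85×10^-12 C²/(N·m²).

Coaxial Gaussian cylinder, radius r = 159 mm, length L (r < 241 mm, inside the shell).
No charge is enclosed, so Gauss's law gives E·2πrL = 0 ⇒ E = 0.

E = 0 (no enclosed charge)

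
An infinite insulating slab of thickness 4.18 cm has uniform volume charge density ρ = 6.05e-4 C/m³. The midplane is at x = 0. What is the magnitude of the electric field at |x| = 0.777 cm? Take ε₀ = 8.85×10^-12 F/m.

By symmetry E is perpendicular to the slab. A Gaussian pillbox from −0.777 cm to +0.777 cm (face area A) lies entirely within the slab.
Q_enc = ρ·(2x)·A and flux = 2EA, so 2EA = 2ρxA/ε₀ ⇒ E = |ρ|x/ε₀.
E = (6.05e-4)(0.00777)/(8.85×10^-12) = 5.31×10^5 N/C.

5.31×10^5 N/C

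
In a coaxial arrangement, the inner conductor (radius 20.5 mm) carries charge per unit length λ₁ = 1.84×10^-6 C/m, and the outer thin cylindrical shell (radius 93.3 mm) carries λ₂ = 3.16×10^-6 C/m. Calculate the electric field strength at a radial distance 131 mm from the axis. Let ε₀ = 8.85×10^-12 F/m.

Coaxial Gaussian cylinder, radius r = 131 mm, length L (r > 93.3 mm, enclosing both).
λ_enc = λ₁ + λ₂ = (1.84e-6) + (3.16×10^-6) = 5.00e-6 C/m.
Since E is radial and uniform over the curved surface, Φ = E·2πrL = Q_enc/ε₀ = λ_enc L/ε₀.
E = |λ_enc|/(2πε₀r) = (5.00×10^-6)/(2π·8.85×10^-12·0.131) = 6.86×10^5 N/C.

6.86e5 V/m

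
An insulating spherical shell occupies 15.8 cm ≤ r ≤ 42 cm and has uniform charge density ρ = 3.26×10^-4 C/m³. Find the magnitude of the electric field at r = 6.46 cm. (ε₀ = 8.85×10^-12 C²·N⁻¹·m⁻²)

By spherical symmetry E is radial; choose a Gaussian sphere of radius r = 6.46 cm (r < 15.8 cm, inside the empty cavity).
Q_enc = 0 (all charge lies at larger r); Gauss's law gives E = 0.

E = 0 (no enclosed charge)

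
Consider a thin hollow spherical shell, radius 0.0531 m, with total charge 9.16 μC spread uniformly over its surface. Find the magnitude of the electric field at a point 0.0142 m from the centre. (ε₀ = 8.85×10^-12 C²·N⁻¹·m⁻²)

|E| = 0 N/C

Use a concentric Gaussian sphere at r = 0.0142 m (inside the shell, r < 0.0531 m).
All the charge is outside the Gaussian surface: Q_enc = 0, hence E = 0 everywhere inside the shell.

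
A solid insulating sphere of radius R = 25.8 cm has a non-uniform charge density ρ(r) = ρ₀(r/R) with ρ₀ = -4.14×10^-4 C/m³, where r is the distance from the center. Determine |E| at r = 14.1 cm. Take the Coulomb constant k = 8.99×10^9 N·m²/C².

Take a concentric spherical Gaussian surface of radius r = 14.1 cm (r < R).
Q_enc = ∫₀^r ρ(r')·4πr'² dr' = (4πρ₀/R) ∫₀^r r'^3 dr' = 4πρ₀ r^4/(4·R) = -1.993×10^-6 C.
Applying ∮E·dA = Q_enc/ε₀ with Φ = E(4πr²):
E = k|Q_enc|/r² = (8.99×10^9)(1.993×10^-6)/(0.141)² = 9.01e5 N/C.

9.01e5 N/C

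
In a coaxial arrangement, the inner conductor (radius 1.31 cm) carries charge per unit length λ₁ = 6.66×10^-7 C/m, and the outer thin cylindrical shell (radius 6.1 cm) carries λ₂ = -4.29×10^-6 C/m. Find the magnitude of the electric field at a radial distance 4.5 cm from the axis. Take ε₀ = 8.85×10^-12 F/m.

E ≈ 2.66e5 V/m

Choose a coaxial cylinder of radius r = 4.5 cm (arbitrary length L) as the Gaussian surface (between the conductors, 1.31 cm < r < 6.1 cm).
Only the inner wire is enclosed; the outer shell contributes nothing inside itself. λ_enc = λ₁ = 6.66×10^-7 C/m.
By Gauss's law (flux through the curved wall only), E·2πrL = λ_enc L/ε₀.
E = |λ_enc|/(2πε₀r) = (6.66×10^-7)/(2π·8.85×10^-12·0.045) = 2.66×10^5 N/C.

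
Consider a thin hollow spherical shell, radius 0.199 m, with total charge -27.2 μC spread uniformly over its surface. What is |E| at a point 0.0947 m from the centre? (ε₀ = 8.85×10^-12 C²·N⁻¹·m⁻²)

E = 0

Take a concentric spherical Gaussian surface of radius r = 0.0947 m (inside the shell, r < 0.199 m).
All the charge is outside the Gaussian surface: Q_enc = 0, hence E = 0 everywhere inside the shell.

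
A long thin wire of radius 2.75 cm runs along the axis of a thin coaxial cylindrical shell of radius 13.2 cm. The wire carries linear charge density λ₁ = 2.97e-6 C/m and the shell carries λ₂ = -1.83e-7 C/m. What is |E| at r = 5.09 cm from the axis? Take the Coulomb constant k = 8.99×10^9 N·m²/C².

Coaxial Gaussian cylinder, radius r = 5.09 cm, length L (between the conductors, 2.75 cm < r < 13.2 cm).
The shell at 13.2 cm lies outside the Gaussian surface, so λ_enc = λ₁ = 2.97×10^-6 C/m.
Gauss's law: E·2πrL = λ_enc L/ε₀.
E = 2k|λ_enc|/r = 2(8.99×10^9)(2.97e-6)/(0.0509) = 1.05×10^6 N/C.

|E| ≈ 1.05×10^6 N/C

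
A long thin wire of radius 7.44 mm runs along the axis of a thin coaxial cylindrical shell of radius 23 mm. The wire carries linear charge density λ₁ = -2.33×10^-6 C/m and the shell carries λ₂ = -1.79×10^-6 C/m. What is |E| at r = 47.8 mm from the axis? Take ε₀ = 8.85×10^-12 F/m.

|E| = 1.55×10^6 V/m

By cylindrical symmetry E is radial; use a coaxial Gaussian cylinder of radius 47.8 mm and length L (r > 23 mm, enclosing both).
λ_enc = λ₁ + λ₂ = (-2.33×10^-6) + (-1.79e-6) = -4.12×10^-6 C/m.
Applying ∮E·dA = Q_enc/ε₀ with the end caps contributing no flux:
E = |λ_enc|/(2πε₀r) = (4.12×10^-6)/(2π·8.85×10^-12·0.0478) = 1.55e6 N/C.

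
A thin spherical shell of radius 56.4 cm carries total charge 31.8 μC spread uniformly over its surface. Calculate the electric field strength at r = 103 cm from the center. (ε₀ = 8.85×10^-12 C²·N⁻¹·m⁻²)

By spherical symmetry E is radial; choose a Gaussian sphere of radius r = 103 cm (r > 56.4 cm).
The entire shell is enclosed: Q_enc = 3.18e-5 C.
By Gauss's law, ∮E·dA = E·4πr² = Q_enc/ε₀.
E = |Q_enc|/(4πε₀r²) = (3.18×10^-5)/(4π·8.85×10^-12·(1.03)²) = 2.70×10^5 N/C.

2.70e5 N/C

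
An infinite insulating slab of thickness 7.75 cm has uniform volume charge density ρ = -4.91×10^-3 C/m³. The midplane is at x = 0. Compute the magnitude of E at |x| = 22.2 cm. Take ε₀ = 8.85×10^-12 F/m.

|E| ≈ 2.15×10^7 V/m

The point |x| = 22.2 cm lies outside the slab (half-thickness 0.03875 m). A symmetric pillbox spanning the full slab encloses Q_enc = ρ·d·A.
Flux = 2EA ⇒ E = |ρ|d/(2ε₀), independent of distance outside.
E = (4.91×10^-3)(0.0775)/(2·8.85×10^-12) = 2.15×10^7 N/C.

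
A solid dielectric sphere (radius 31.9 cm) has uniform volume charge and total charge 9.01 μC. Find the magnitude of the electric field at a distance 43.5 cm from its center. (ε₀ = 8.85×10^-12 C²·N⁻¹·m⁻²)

Take a concentric spherical Gaussian surface of radius r = 43.5 cm (r > R, so the entire charge is enclosed).
Q_enc = 9.01 μC = 9.01e-6 C.
Applying ∮E·dA = Q_enc/ε₀ with Φ = E(4πr²):
E = |Q_enc|/(4πε₀r²) = (9.01e-6)/(4π·8.85×10^-12·(0.435)²) = 4.28e5 N/C.

E = 4.28e5 V/m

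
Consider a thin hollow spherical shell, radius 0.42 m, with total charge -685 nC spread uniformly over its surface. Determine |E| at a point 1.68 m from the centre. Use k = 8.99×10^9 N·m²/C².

Symmetry ⇒ E = E(r) r̂. Gaussian sphere of radius r = 1.68 m (r > 0.42 m).
The entire shell is enclosed: Q_enc = -6.85e-7 C.
Applying ∮E·dA = Q_enc/ε₀ with Φ = E(4πr²):
E = k|Q_enc|/r² = (8.99×10^9)(6.85×10^-7)/(1.68)² = 2.18e3 N/C.

E ≈ 2.18×10^3 N/C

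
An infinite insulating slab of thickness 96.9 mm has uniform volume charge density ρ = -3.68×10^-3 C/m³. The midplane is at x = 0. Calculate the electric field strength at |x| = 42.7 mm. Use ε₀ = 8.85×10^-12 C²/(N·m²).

By symmetry E is perpendicular to the slab. A Gaussian pillbox from −42.7 mm to +42.7 mm (face area A) lies entirely within the slab.
Q_enc = ρ·(2x)·A and flux = 2EA, so 2EA = 2ρxA/ε₀ ⇒ E = |ρ|x/ε₀.
E = (3.68×10^-3)(0.0427)/(8.85×10^-12) = 1.78e7 N/C.

E ≈ 1.78e7 N/C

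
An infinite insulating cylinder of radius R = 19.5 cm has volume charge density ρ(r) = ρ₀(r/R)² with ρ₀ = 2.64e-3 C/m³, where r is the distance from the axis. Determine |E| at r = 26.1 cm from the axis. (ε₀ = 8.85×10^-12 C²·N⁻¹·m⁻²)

|E| = 1.09e7 N/C

Choose a coaxial cylinder of radius r = 26.1 cm (arbitrary length L) as the Gaussian surface (r > R, full charge per length enclosed).
λ_enc = 2π ∫₀^R ρ₀(r'/R)^2 r' dr' = 2πρ₀R²/4 = 1.577e-4 C/m.
Since E is radial and uniform over the curved surface, Φ = E·2πrL = Q_enc/ε₀ = λ_enc L/ε₀.
E = |λ_enc|/(2πε₀r) = (1.577×10^-4)/(2π·8.85×10^-12·0.261) = 1.09×10^7 N/C.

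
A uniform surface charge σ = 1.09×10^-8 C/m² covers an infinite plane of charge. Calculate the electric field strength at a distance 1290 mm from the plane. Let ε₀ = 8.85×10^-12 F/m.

The symmetry is planar: E is normal to the sheet and the same magnitude on both sides. Take a pillbox straddling the sheet with end-cap area A.
Flux Φ = 2EA and Q_enc = σA, so 2EA = σA/ε₀ ⇒ E = |σ|/(2ε₀), independent of distance.
E = |σ|/(2ε₀) = (1.09×10^-8)/(2·8.85×10^-12) = 616 N/C.

E = 616 N/C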